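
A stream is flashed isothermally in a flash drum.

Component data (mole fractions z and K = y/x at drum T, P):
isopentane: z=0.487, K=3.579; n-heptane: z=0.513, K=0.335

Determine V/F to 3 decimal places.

Rachford–Rice: g(V/F) = Σ zᵢ(Kᵢ−1)/(1+V/F(Kᵢ−1)) = 0.
g(0) = ΣzᵢKᵢ − 1 = 0.915 and g(1) = 1 − Σzᵢ/Kᵢ = -0.667, so a root lies in (0, 1).
Newton–Raphson from V/F = 0.65:
  V/F = 0.650: g = -0.1316, g' = -1.156 → V/F = 0.536
  V/F = 0.536: g = -0.0031, g' = -1.118 → V/F = 0.533
Converged at V/F = 0.533.

V/F = 0.533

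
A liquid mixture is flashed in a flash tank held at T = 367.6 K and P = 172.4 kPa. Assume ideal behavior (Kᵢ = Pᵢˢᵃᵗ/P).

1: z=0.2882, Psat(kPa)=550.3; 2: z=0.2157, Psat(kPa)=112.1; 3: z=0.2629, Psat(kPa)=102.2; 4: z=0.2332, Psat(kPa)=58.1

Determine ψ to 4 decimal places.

Raoult's law: Kᵢ = Pᵢˢᵃᵗ/P = Pᵢˢᵃᵗ/172.4.
  K_1 = 550.3/172.4 = 3.191995, K_2 = 112.1/172.4 = 0.650232, K_3 = 102.2/172.4 = 0.592807, K_4 = 58.1/172.4 = 0.337007
Rachford–Rice: g(ψ) = Σ zᵢ(Kᵢ−1)/(1+ψ(Kᵢ−1)) = 0.
Check two-phase: ΣzᵢKᵢ = 1.2946 > 1 and Σzᵢ/Kᵢ = 1.5575 > 1, so g(0) = 0.2946 > 0 and g(1) = -0.5575 < 0.
Newton iteration, ψ⁰ = 0.5:
  ψ = 0.5000: g = -0.15573, g' = -0.6521 → ψ = 0.2612
  ψ = 0.2612: g = 0.01193, g' = -0.7965 → ψ = 0.2762
  ψ = 0.2762: g = 0.00014, g' = -0.7786 → ψ = 0.2763
Converged at ψ = 0.2763.

ψ = 0.2763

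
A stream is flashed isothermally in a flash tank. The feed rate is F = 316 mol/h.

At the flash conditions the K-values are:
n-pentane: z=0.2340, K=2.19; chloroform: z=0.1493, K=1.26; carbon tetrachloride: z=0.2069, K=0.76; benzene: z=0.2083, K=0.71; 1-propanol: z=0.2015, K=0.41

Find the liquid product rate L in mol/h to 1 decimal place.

L = 242.9 mol/h

Material balance + equilibrium reduce to Σ zᵢ(Kᵢ−1)/(1+V/F(Kᵢ−1)) = 0.
g(0) = ΣzᵢKᵢ − 1 = 0.0883 and g(1) = 1 − Σzᵢ/Kᵢ = -0.2824, so a root lies in (0, 1).
Newton iteration, V/F⁰ = 0.5:
  V/F = 0.5000: g = -0.08677, g' = -0.3186 → V/F = 0.2277
  V/F = 0.2277: g = 0.00121, g' = -0.3412 → V/F = 0.2312
Converged at V/F = 0.2312.
Then V = V/F·F = 0.2312·316 = 73.1 mol/h and L = F − V = 242.9 mol/h.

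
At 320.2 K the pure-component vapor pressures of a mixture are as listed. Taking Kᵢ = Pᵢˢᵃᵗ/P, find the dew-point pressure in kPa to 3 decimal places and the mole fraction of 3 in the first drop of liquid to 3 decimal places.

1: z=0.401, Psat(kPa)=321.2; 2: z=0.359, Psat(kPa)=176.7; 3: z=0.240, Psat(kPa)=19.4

Pdew = 63.893 kPa, x_3 = 0.790

At the dew point ψ → 1, so Σzᵢ/Kᵢ = 1 with Kᵢ = Pᵢˢᵃᵗ/P ⇒ 1/P = Σzᵢ/Pᵢˢᵃᵗ.
1/P = 0.401/321.2 + 0.359/176.7 + 0.240/19.4 = 0.015651 ⇒ P = 63.893 kPa
xᵢ = zᵢP/Pᵢˢᵃᵗ ⇒ x_3 = 0.240·63.893/19.4 = 0.790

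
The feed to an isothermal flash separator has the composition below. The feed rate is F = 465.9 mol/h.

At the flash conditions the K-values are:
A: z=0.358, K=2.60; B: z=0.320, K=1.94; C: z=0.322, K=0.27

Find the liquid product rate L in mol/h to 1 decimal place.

L = 153.3 mol/h

Material balance + equilibrium reduce to Σ zᵢ(Kᵢ−1)/(1+ψ(Kᵢ−1)) = 0.
g(0) = ΣzᵢKᵢ − 1 = 0.639 and g(1) = 1 − Σzᵢ/Kᵢ = -0.495, so a root lies in (0, 1).
Newton–Raphson from ψ = 0.5:
  ψ = 0.500: g = 0.1527, g' = -0.839 → ψ = 0.682
  ψ = 0.682: g = -0.0108, g' = -0.995 → ψ = 0.671
Converged at ψ = 0.671.
Then V = ψ·F = 0.6709·465.9 = 312.6 mol/h and L = F − V = 153.3 mol/h.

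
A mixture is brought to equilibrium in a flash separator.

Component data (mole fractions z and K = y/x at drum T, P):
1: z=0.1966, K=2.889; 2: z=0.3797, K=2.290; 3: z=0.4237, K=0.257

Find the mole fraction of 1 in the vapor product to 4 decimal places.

y_1 = 0.2956

Let β = V/F and solve Σ zᵢ(Kᵢ−1)/(1+β(Kᵢ−1)) = 0.
Check two-phase: ΣzᵢKᵢ = 1.5464 > 1 and Σzᵢ/Kᵢ = 1.8825 > 1, so g(0) = 0.5464 > 0 and g(1) = -0.8825 < 0.
Newton–Raphson from β = 0.5:
  β = 0.5000: g = -0.01214, g' = -1.0112 → β = 0.4880
  β = 0.4880: g = -0.00005, g' = -1.0036 → β = 0.4879
Converged at β = 0.4879.
Compositions from xᵢ = zᵢ/(1+β(Kᵢ−1)), yᵢ = Kᵢxᵢ:
  1: x = 0.1023, y = 0.2956
  2: x = 0.2330, y = 0.5336
  3: x = 0.6647, y = 0.1708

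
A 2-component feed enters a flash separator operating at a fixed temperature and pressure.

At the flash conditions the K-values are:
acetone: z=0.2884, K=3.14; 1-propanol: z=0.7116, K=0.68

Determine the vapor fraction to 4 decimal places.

ψ = 0.5687

Let ψ = V/F and solve Σ zᵢ(Kᵢ−1)/(1+ψ(Kᵢ−1)) = 0.
Feasibility: ΣzᵢKᵢ = 1.3895, Σzᵢ/Kᵢ = 1.1383 — both > 1, two phases present.
Newton iteration, ψ⁰ = 0.32:
  ψ = 0.3200: g = 0.11263, g' = -0.5557 → ψ = 0.5227
  ψ = 0.5227: g = 0.01788, g' = -0.3994 → ψ = 0.5674
  ψ = 0.5674: g = 0.00049, g' = -0.3782 → ψ = 0.5687
Converged at ψ = 0.5687.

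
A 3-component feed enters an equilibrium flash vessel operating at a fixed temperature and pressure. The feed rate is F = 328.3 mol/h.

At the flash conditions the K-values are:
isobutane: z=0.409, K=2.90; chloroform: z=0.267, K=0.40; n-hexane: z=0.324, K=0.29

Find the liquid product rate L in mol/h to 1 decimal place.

L = 227.4 mol/h

Material balance + equilibrium reduce to Σ zᵢ(Kᵢ−1)/(1+ψ(Kᵢ−1)) = 0.
g(0) = ΣzᵢKᵢ − 1 = 0.387 and g(1) = 1 − Σzᵢ/Kᵢ = -0.926, so a root lies in (0, 1).
Newton iteration, ψ⁰ = 0.47:
  ψ = 0.470: g = -0.1579, g' = -0.966 → ψ = 0.307
Converged at ψ = 0.307.
Then V = ψ·F = 0.3073·328.3 = 100.9 mol/h and L = F − V = 227.4 mol/h.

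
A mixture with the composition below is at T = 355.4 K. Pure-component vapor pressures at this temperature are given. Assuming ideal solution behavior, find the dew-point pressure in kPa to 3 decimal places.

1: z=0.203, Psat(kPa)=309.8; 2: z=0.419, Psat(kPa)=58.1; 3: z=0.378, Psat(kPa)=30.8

Pdew = 49.653 kPa

At the dew point ψ → 1, so Σzᵢ/Kᵢ = 1 with Kᵢ = Pᵢˢᵃᵗ/P ⇒ 1/P = Σzᵢ/Pᵢˢᵃᵗ.
1/P = 0.203/309.8 + 0.419/58.1 + 0.378/30.8 = 0.020140 ⇒ P = 49.653 kPa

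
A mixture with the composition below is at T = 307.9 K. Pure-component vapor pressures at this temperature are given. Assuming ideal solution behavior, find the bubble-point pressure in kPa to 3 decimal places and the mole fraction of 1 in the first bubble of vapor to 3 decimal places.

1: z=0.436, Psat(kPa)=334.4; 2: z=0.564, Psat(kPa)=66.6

At the bubble point ψ → 0, so ΣzᵢKᵢ = 1 with Kᵢ = Pᵢˢᵃᵗ/P ⇒ P = ΣzᵢPᵢˢᵃᵗ.
P = 0.436·334.4 + 0.564·66.6 = 183.361 kPa
yᵢ = zᵢPᵢˢᵃᵗ/P ⇒ y_1 = 0.436·334.4/183.361 = 0.795

Pbub = 183.361 kPa, y_1 = 0.795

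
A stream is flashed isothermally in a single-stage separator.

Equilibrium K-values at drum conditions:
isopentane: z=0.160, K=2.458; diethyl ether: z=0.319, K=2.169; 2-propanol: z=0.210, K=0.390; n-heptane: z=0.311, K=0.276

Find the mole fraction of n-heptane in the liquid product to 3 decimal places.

x_n-heptane = 0.394

Newton iteration, V/F⁰ = 0.5:
  V/F = 0.500: g = -0.1670, g' = -0.850 → V/F = 0.303
  V/F = 0.303: g = -0.0088, g' = -0.786 → V/F = 0.292
Converged at V/F = 0.292.
Compositions from xᵢ = zᵢ/(1+V/F(Kᵢ−1)), yᵢ = Kᵢxᵢ:
  isopentane: x = 0.112, y = 0.276
  diethyl ether: x = 0.238, y = 0.516
  2-propanol: x = 0.256, y = 0.100
  n-heptane: x = 0.394, y = 0.109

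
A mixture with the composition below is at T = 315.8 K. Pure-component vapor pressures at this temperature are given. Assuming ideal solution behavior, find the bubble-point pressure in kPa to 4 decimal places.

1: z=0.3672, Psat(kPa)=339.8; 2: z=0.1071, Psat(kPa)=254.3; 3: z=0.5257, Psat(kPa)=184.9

Pbub = 249.2120 kPa

At the bubble point ψ → 0, so ΣzᵢKᵢ = 1 with Kᵢ = Pᵢˢᵃᵗ/P ⇒ P = ΣzᵢPᵢˢᵃᵗ.
P = 0.3672·339.8 + 0.1071·254.3 + 0.5257·184.9 = 249.2120 kPa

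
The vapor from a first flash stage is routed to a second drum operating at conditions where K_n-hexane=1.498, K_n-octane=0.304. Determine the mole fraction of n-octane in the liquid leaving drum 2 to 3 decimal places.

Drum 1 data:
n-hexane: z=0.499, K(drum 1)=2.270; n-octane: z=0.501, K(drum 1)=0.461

Drum 1:
Rachford–Rice: g(ψ₁) = Σ zᵢ(Kᵢ−1)/(1+ψ₁(Kᵢ−1)) = 0.
Check two-phase: ΣzᵢKᵢ = 1.364 > 1 and Σzᵢ/Kᵢ = 1.307 > 1, so g(0) = 0.364 > 0 and g(1) = -0.307 < 0.
Iterate (Newton) starting at ψ₁ = 0.5:
  ψ₁ = 0.500: g = 0.0179, g' = -0.574 → ψ₁ = 0.531
Converged at ψ₁ = 0.531.
Drum-1 compositions:
  n-hexane: x = 0.298, y = 0.676
  n-octane: x = 0.702, y = 0.324
Drum-2 feed = drum-1 vapor: z₂ = (0.6764, 0.3236).
Drum 2:
Binary case is linear: z₁(K₁−1)(1+ψ₂(K₂−1)) + z₂(K₂−1)(1+ψ₂(K₁−1)) = 0
⇒ ψ₂ = [z₁(K₁−1)+z₂(K₂−1)] / [−(K₁−1)(K₂−1)] = 0.1116/0.3466 = 0.322
  n-hexane: x = 0.583, y = 0.873
  n-octane: x = 0.417, y = 0.127

x_n-octane (drum 2) = 0.417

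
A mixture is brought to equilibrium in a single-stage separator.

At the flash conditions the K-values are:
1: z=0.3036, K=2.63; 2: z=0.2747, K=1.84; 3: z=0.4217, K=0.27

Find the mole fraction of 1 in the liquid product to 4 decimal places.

x_1 = 0.1762

Rachford–Rice: g(ψ) = Σ zᵢ(Kᵢ−1)/(1+ψ(Kᵢ−1)) = 0.
Feasibility: ΣzᵢKᵢ = 1.4178, Σzᵢ/Kᵢ = 1.8266 — both > 1, two phases present.
Newton iteration, ψ⁰ = 0.31:
  ψ = 0.3100: g = 0.11394, g' = -0.8534 → ψ = 0.4435
  ψ = 0.4435: g = 0.00011, g' = -0.8660 → ψ = 0.4436
Converged at ψ = 0.4436.
Compositions from xᵢ = zᵢ/(1+ψ(Kᵢ−1)), yᵢ = Kᵢxᵢ:
  1: x = 0.1762, y = 0.4634
  2: x = 0.2001, y = 0.3682
  3: x = 0.6237, y = 0.1684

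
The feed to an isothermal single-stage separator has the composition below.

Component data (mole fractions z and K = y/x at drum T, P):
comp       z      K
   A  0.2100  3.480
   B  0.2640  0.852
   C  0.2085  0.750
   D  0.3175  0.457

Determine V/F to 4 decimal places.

Iterate (Newton) starting at V/F = 0.34:
  V/F = 0.3400: g = -0.02700, g' = -0.5430 → V/F = 0.2903
  V/F = 0.2903: g = 0.00112, g' = -0.5900 → V/F = 0.2922
Converged at V/F = 0.2922.

V/F = 0.2922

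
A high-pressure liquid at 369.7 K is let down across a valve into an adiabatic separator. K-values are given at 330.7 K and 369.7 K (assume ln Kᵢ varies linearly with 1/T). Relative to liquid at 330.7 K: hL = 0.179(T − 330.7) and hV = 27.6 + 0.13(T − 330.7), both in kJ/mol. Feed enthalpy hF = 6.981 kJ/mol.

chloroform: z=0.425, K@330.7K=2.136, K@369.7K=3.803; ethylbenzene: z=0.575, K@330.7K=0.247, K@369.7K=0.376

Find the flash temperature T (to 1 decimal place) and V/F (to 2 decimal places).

Adiabatic flash: solve Rachford–Rice at each trial T, then check hF = ψ·hV(T) + (1−ψ)·hL(T).
  T = 330.7 K: K = (2.136, 0.247), RR gives ψ = 0.058, H_out = 1.608 kJ/mol
  T = 369.7 K: K = (3.803, 0.376), RR gives ψ = 0.476, H_out = 19.208 kJ/mol
  T = 350.2 K: K = (2.896, 0.308), RR gives ψ = 0.311, H_out = 11.783 kJ/mol
  T = 340.4 K: K = (2.496, 0.277), RR gives ψ = 0.203, H_out = 7.250 kJ/mol
  T = 335.5 K: K = (2.310, 0.261), RR gives ψ = 0.136, H_out = 4.594 kJ/mol
  T = 337.9 K: K = (2.400, 0.269), RR gives ψ = 0.171, H_out = 5.936 kJ/mol
  T = 339.1 K: K = (2.446, 0.273), RR gives ψ = 0.187, H_out = 6.577 kJ/mol
Linear interpolation between T = 339.1 (H_out = 6.577) and T = 340.4 (H_out = 7.250) on hF = 6.981 gives T ≈ 339.9 K, at which ψ = 0.20.

T = 339.9 K, V/F = 0.20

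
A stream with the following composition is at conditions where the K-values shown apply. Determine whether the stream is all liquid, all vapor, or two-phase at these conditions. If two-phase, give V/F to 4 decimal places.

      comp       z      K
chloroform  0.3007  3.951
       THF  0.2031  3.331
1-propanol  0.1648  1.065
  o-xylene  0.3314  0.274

ΣzᵢKᵢ = 2.1309; Σzᵢ/Kᵢ = 1.5013.
Both exceed 1, so a two-phase solution exists.
Newton–Raphson from ψ = 0.5:
  ψ = 0.5000: g = 0.20975, g' = -1.0938 → ψ = 0.6918
  ψ = 0.6918: g = -0.00012, g' = -1.1504 → ψ = 0.6917
Converged at ψ = 0.6917.

two-phase, V/F = 0.6917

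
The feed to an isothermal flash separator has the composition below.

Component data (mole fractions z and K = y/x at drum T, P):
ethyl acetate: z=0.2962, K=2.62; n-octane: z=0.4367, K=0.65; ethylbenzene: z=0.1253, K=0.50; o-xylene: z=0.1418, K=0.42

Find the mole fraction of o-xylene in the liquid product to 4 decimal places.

Newton–Raphson from V/F = 0.63:
  V/F = 0.6300: g = -0.17966, g' = -0.4636 → V/F = 0.2425
  V/F = 0.2425: g = 0.01049, g' = -0.5697 → V/F = 0.2609
  V/F = 0.2609: g = 0.00012, g' = -0.5565 → V/F = 0.2611
Converged at V/F = 0.2611.
Compositions from xᵢ = zᵢ/(1+V/F(Kᵢ−1)), yᵢ = Kᵢxᵢ:
  ethyl acetate: x = 0.2081, y = 0.5453
  n-octane: x = 0.4806, y = 0.3124
  ethylbenzene: x = 0.1441, y = 0.0721
  o-xylene: x = 0.1671, y = 0.0702

x_o-xylene = 0.1671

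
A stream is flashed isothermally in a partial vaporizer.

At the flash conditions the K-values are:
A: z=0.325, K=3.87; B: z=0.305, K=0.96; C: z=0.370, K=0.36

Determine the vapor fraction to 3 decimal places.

ψ = 0.529

Material balance + equilibrium reduce to Σ zᵢ(Kᵢ−1)/(1+ψ(Kᵢ−1)) = 0.
Feasibility: ΣzᵢKᵢ = 1.684, Σzᵢ/Kᵢ = 1.429 — both > 1, two phases present.
Iterate (Newton) starting at ψ = 0.5:
  ψ = 0.500: g = 0.0224, g' = -0.780 → ψ = 0.529
Converged at ψ = 0.529.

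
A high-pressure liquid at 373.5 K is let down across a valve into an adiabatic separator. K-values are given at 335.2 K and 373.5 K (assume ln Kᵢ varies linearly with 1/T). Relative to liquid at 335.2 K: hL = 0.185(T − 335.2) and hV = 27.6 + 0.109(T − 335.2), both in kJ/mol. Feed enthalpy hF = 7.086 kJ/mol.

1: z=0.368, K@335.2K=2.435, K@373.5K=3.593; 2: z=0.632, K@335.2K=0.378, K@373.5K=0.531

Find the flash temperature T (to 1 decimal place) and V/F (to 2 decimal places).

Adiabatic flash: solve Rachford–Rice at each trial T, then check hF = ψ·hV(T) + (1−ψ)·hL(T).
  T = 335.2 K: K = (2.435, 0.378), RR gives ψ = 0.151, H_out = 4.174 kJ/mol
  T = 373.5 K: K = (3.593, 0.531), RR gives ψ = 0.541, H_out = 20.440 kJ/mol
  T = 354.4 K: K = (2.991, 0.452), RR gives ψ = 0.354, H_out = 12.818 kJ/mol
  T = 344.8 K: K = (2.706, 0.415), RR gives ψ = 0.258, H_out = 8.713 kJ/mol
  T = 340.0 K: K = (2.569, 0.396), RR gives ψ = 0.207, H_out = 6.514 kJ/mol
  T = 342.4 K: K = (2.637, 0.405), RR gives ψ = 0.233, H_out = 7.629 kJ/mol
Linear interpolation between T = 340.0 (H_out = 6.514) and T = 342.4 (H_out = 7.629) on hF = 7.086 gives T ≈ 341.2 K, at which ψ = 0.22.

T = 341.2 K, V/F = 0.22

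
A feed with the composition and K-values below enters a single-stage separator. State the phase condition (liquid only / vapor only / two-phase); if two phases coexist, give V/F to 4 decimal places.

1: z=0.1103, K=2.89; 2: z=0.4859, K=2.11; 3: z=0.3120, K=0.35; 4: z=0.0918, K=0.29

two-phase, V/F = 0.5688

ΣzᵢKᵢ = 1.4798; Σzᵢ/Kᵢ = 1.4764.
Both exceed 1, so a two-phase solution exists.
Material balance + equilibrium reduce to Σ zᵢ(Kᵢ−1)/(1+ψ(Kᵢ−1)) = 0.
Newton–Raphson from ψ = 0.5:
  ψ = 0.5000: g = 0.05253, g' = -0.7523 → ψ = 0.5698
  ψ = 0.5698: g = -0.00082, g' = -0.7790 → ψ = 0.5688
Converged at ψ = 0.5688.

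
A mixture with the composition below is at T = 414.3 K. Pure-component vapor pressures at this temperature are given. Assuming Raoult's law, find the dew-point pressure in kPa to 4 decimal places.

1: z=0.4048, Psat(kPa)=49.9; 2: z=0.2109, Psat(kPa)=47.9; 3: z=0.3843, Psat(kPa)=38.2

Pdew = 44.2961 kPa

At the dew point ψ → 1, so Σzᵢ/Kᵢ = 1 with Kᵢ = Pᵢˢᵃᵗ/P ⇒ 1/P = Σzᵢ/Pᵢˢᵃᵗ.
1/P = 0.4048/49.9 + 0.2109/47.9 + 0.3843/38.2 = 0.0225754 ⇒ P = 44.2961 kPa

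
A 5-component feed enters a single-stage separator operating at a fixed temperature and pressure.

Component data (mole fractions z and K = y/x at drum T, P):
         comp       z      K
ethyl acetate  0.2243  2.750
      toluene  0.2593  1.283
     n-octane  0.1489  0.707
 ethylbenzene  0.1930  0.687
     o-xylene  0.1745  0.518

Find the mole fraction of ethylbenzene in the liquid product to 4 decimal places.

x_ethylbenzene = 0.2402

Rachford–Rice: g(V/F) = Σ zᵢ(Kᵢ−1)/(1+V/F(Kᵢ−1)) = 0.
g(0) = ΣzᵢKᵢ − 1 = 0.2778 and g(1) = 1 − Σzᵢ/Kᵢ = -0.1121, so a root lies in (0, 1).
Newton–Raphson from V/F = 0.51:
  V/F = 0.5100: g = 0.03684, g' = -0.3234 → V/F = 0.6239
  V/F = 0.6239: g = 0.00128, g' = -0.3032 → V/F = 0.6281
Converged at V/F = 0.6281.
Compositions from xᵢ = zᵢ/(1+V/F(Kᵢ−1)), yᵢ = Kᵢxᵢ:
  ethyl acetate: x = 0.1068, y = 0.2938
  toluene: x = 0.2202, y = 0.2825
  n-octane: x = 0.1825, y = 0.1290
  ethylbenzene: x = 0.2402, y = 0.1650
  o-xylene: x = 0.2503, y = 0.1296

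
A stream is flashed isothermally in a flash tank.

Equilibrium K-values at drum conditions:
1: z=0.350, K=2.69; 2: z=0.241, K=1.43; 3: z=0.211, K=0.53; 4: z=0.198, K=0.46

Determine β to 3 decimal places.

Newton iteration, β⁰ = 0.5:
  β = 0.500: g = 0.1298, g' = -0.512 → β = 0.754
  β = 0.754: g = 0.0046, g' = -0.495 → β = 0.763
Converged at β = 0.763.

β = 0.763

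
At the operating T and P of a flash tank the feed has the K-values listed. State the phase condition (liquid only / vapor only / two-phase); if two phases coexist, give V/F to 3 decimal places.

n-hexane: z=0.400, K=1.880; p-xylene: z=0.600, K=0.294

ΣzᵢKᵢ = 0.928; Σzᵢ/Kᵢ = 2.254.
Since ΣzᵢKᵢ < 1 the mixture is below its bubble point — single liquid phase.

liquid only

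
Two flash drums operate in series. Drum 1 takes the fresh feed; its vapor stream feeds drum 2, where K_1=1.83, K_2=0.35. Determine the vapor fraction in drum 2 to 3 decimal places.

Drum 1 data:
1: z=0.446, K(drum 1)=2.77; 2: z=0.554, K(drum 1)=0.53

Drum 1:
Newton iteration, ψ₁⁰ = 0.5:
  ψ₁ = 0.500: g = 0.0784, g' = -0.602 → ψ₁ = 0.630
  ψ₁ = 0.630: g = 0.0032, g' = -0.559 → ψ₁ = 0.636
Converged at ψ₁ = 0.636.
Drum-1 compositions:
  1: x = 0.210, y = 0.581
  2: x = 0.790, y = 0.419
Drum-2 feed = drum-1 vapor: z₂ = (0.5812, 0.4188).
Drum 2:
Newton–Raphson from ψ₂ = 0.31:
  ψ₂ = 0.310: g = 0.0428, g' = -0.531 → ψ₂ = 0.391
  ψ₂ = 0.391: g = -0.0005, g' = -0.546 → ψ₂ = 0.390
Converged at ψ₂ = 0.390.
  1: x = 0.439, y = 0.804
  2: x = 0.561, y = 0.196

V/F (drum 2) = 0.390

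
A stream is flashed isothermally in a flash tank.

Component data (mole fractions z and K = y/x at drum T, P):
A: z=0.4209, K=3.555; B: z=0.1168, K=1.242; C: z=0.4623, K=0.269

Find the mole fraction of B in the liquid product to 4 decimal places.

Material balance + equilibrium reduce to Σ zᵢ(Kᵢ−1)/(1+ψ(Kᵢ−1)) = 0.
g(0) = ΣzᵢKᵢ − 1 = 0.7657 and g(1) = 1 − Σzᵢ/Kᵢ = -0.9310, so a root lies in (0, 1).
Iterate (Newton) starting at ψ = 0.5:
  ψ = 0.5000: g = -0.03521, g' = -1.1488 → ψ = 0.4693
Converged at ψ = 0.4693.
Compositions from xᵢ = zᵢ/(1+ψ(Kᵢ−1)), yᵢ = Kᵢxᵢ:
  A: x = 0.1914, y = 0.6804
  B: x = 0.1049, y = 0.1303
  C: x = 0.7037, y = 0.1893

x_B = 0.1049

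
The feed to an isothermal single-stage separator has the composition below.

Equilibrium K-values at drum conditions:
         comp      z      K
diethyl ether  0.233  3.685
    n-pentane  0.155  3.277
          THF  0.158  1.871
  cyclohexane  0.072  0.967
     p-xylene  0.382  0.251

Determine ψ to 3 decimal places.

Material balance + equilibrium reduce to Σ zᵢ(Kᵢ−1)/(1+ψ(Kᵢ−1)) = 0.
Feasibility: ΣzᵢKᵢ = 1.828, Σzᵢ/Kᵢ = 1.791 — both > 1, two phases present.
Newton iteration, ψ⁰ = 0.68:
  ψ = 0.680: g = -0.1392, g' = -1.272 → ψ = 0.571
  ψ = 0.571: g = -0.0095, g' = -1.121 → ψ = 0.562
Converged at ψ = 0.562.

ψ = 0.562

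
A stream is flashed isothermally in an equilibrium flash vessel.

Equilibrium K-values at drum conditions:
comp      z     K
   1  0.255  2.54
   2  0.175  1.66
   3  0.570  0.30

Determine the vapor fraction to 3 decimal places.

ψ = 0.123

Iterate (Newton) starting at ψ = 0.42:
  ψ = 0.420: g = -0.2363, g' = -0.830 → ψ = 0.135
  ψ = 0.135: g = -0.0098, g' = -0.819 → ψ = 0.123
Converged at ψ = 0.123.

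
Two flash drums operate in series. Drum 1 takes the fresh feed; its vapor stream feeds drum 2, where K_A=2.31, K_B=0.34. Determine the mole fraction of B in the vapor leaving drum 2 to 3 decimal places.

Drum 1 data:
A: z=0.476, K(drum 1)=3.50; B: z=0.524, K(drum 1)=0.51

y_B (drum 2) = 0.226

Drum 1:
Material balance + equilibrium reduce to Σ zᵢ(Kᵢ−1)/(1+ψ₁(Kᵢ−1)) = 0.
Check two-phase: ΣzᵢKᵢ = 1.933 > 1 and Σzᵢ/Kᵢ = 1.163 > 1, so g(0) = 0.933 > 0 and g(1) = -0.163 < 0.
Binary case is linear: z₁(K₁−1)(1+ψ₁(K₂−1)) + z₂(K₂−1)(1+ψ₁(K₁−1)) = 0
⇒ ψ₁ = [z₁(K₁−1)+z₂(K₂−1)] / [−(K₁−1)(K₂−1)] = 0.9332/1.2250 = 0.762
Drum-1 compositions:
  A: x = 0.164, y = 0.574
  B: x = 0.836, y = 0.426
Drum-2 feed = drum-1 vapor: z₂ = (0.5736, 0.4264).
Drum 2:
Let ψ₂ = V/F and solve Σ zᵢ(Kᵢ−1)/(1+ψ₂(Kᵢ−1)) = 0.
Check two-phase: ΣzᵢKᵢ = 1.470 > 1 and Σzᵢ/Kᵢ = 1.502 > 1, so g(0) = 0.470 > 0 and g(1) = -0.502 < 0.
Binary case is linear: z₁(K₁−1)(1+ψ₂(K₂−1)) + z₂(K₂−1)(1+ψ₂(K₁−1)) = 0
⇒ ψ₂ = [z₁(K₁−1)+z₂(K₂−1)] / [−(K₁−1)(K₂−1)] = 0.4699/0.8646 = 0.544
  A: x = 0.335, y = 0.774
  B: x = 0.665, y = 0.226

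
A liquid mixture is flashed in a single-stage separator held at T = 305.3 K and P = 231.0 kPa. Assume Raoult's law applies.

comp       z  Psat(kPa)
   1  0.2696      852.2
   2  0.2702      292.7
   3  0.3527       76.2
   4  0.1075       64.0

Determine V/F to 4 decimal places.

V/F = 0.3798

Raoult's law: Kᵢ = Pᵢˢᵃᵗ/P = Pᵢˢᵃᵗ/231.0.
  K_1 = 852.2/231.0 = 3.689177, K_2 = 292.7/231.0 = 1.267100, K_3 = 76.2/231.0 = 0.329870, K_4 = 64.0/231.0 = 0.277056
Rachford–Rice: g(V/F) = Σ zᵢ(Kᵢ−1)/(1+V/F(Kᵢ−1)) = 0.
Feasibility: ΣzᵢKᵢ = 1.4831, Σzᵢ/Kᵢ = 1.7435 — both > 1, two phases present.
Newton iteration, V/F⁰ = 0.5:
  V/F = 0.5000: g = -0.10428, g' = -0.8657 → V/F = 0.3795
  V/F = 0.3795: g = 0.00024, g' = -0.8850 → V/F = 0.3798
Converged at V/F = 0.3798.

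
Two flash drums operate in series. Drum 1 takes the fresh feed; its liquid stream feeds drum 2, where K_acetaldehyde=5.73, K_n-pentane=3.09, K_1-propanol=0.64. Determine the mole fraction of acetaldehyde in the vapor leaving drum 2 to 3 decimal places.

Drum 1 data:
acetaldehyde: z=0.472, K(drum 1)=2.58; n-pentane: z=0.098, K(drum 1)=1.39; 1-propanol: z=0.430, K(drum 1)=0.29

y_acetaldehyde (drum 2) = 0.321

Drum 1:
Let ψ₁ = V/F and solve Σ zᵢ(Kᵢ−1)/(1+ψ₁(Kᵢ−1)) = 0.
Check two-phase: ΣzᵢKᵢ = 1.479 > 1 and Σzᵢ/Kᵢ = 1.736 > 1, so g(0) = 0.479 > 0 and g(1) = -0.736 < 0.
Newton–Raphson from ψ₁ = 0.5:
  ψ₁ = 0.500: g = -0.0247, g' = -0.899 → ψ₁ = 0.473
  ψ₁ = 0.473: g = -0.0002, g' = -0.888 → ψ₁ = 0.472
Converged at ψ₁ = 0.472.
Drum-1 compositions:
  acetaldehyde: x = 0.270, y = 0.697
  n-pentane: x = 0.083, y = 0.115
  1-propanol: x = 0.647, y = 0.188
Drum-2 feed = drum-1 liquid: z₂ = (0.2703, 0.0828, 0.6470).
Drum 2:
Material balance + equilibrium reduce to Σ zᵢ(Kᵢ−1)/(1+ψ₂(Kᵢ−1)) = 0.
g(0) = ΣzᵢKᵢ − 1 = 1.219 and g(1) = 1 − Σzᵢ/Kᵢ = -0.085, so a root lies in (0, 1).
Newton iteration, ψ₂⁰ = 0.5:
  ψ₂ = 0.500: g = 0.1805, g' = -0.745 → ψ₂ = 0.742
  ψ₂ = 0.742: g = 0.0334, g' = -0.509 → ψ₂ = 0.808
  ψ₂ = 0.808: g = 0.0011, g' = -0.477 → ψ₂ = 0.810
Converged at ψ₂ = 0.810.
  acetaldehyde: x = 0.056, y = 0.321
  n-pentane: x = 0.031, y = 0.095
  1-propanol: x = 0.913, y = 0.585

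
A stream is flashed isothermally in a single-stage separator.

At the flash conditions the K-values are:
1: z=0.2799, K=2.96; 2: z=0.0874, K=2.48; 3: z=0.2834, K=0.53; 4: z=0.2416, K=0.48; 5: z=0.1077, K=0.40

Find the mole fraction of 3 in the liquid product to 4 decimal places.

Newton–Raphson from β = 0.65:
  β = 0.6500: g = -0.18032, g' = -0.6407 → β = 0.3686
  β = 0.3686: g = 0.00272, g' = -0.6981 → β = 0.3725
Converged at β = 0.3725.
Compositions from xᵢ = zᵢ/(1+β(Kᵢ−1)), yᵢ = Kᵢxᵢ:
  1: x = 0.1618, y = 0.4789
  2: x = 0.0563, y = 0.1397
  3: x = 0.3435, y = 0.1821
  4: x = 0.2996, y = 0.1438
  5: x = 0.1387, y = 0.0555

x_3 = 0.3435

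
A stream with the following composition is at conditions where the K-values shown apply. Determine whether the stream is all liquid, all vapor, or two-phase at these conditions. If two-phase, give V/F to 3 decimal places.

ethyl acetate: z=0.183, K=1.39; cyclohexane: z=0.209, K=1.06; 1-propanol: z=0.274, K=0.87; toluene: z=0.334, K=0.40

ΣzᵢKᵢ = 0.848; Σzᵢ/Kᵢ = 1.479.
Since ΣzᵢKᵢ < 1 the mixture is below its bubble point — single liquid phase.

all liquid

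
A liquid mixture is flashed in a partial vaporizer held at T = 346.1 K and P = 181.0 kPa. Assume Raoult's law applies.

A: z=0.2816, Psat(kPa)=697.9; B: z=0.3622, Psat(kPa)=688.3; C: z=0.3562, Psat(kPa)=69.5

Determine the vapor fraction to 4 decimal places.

Raoult's law: Kᵢ = Pᵢˢᵃᵗ/P = Pᵢˢᵃᵗ/181.0.
  K_A = 697.9/181.0 = 3.855801, K_B = 688.3/181.0 = 3.802762, K_C = 69.5/181.0 = 0.383978
Material balance + equilibrium reduce to Σ zᵢ(Kᵢ−1)/(1+ψ(Kᵢ−1)) = 0.
Feasibility: ΣzᵢKᵢ = 2.5999, Σzᵢ/Kᵢ = 1.0959 — both > 1, two phases present.
Iterate (Newton) starting at ψ = 0.5:
  ψ = 0.5000: g = 0.43687, g' = -1.1653 → ψ = 0.8749
  ψ = 0.8749: g = 0.04799, g' = -1.0623 → ψ = 0.9201
  ψ = 0.9201: g = -0.00116, g' = -1.1169 → ψ = 0.9190
Converged at ψ = 0.9190.

ψ = 0.9190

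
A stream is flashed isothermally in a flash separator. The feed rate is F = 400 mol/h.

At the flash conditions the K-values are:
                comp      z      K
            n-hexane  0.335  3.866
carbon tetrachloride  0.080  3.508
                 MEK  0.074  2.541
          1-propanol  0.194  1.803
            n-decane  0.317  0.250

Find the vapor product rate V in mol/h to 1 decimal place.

Material balance + equilibrium reduce to Σ zᵢ(Kᵢ−1)/(1+ψ(Kᵢ−1)) = 0.
Check two-phase: ΣzᵢKᵢ = 2.193 > 1 and Σzᵢ/Kᵢ = 1.514 > 1, so g(0) = 1.193 > 0 and g(1) = -0.514 < 0.
Newton iteration, ψ⁰ = 0.34:
  ψ = 0.340: g = 0.4726, g' = -1.327 → ψ = 0.696
  ψ = 0.696: g = 0.0509, g' = -1.247 → ψ = 0.737
  ψ = 0.737: g = -0.0015, g' = -1.326 → ψ = 0.736
Converged at ψ = 0.736.
Then V = ψ·F = 0.7360·400 = 294.4 mol/h and L = F − V = 105.6 mol/h.

V = 294.4 mol/h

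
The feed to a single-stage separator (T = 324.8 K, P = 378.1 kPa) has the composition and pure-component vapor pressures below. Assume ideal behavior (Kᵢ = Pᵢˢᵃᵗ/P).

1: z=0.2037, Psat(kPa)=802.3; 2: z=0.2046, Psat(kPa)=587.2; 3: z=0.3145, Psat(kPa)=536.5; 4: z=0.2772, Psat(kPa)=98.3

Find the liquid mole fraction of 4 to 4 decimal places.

Raoult's law: Kᵢ = Pᵢˢᵃᵗ/P = Pᵢˢᵃᵗ/378.1.
  K_1 = 802.3/378.1 = 2.121925, K_2 = 587.2/378.1 = 1.553028, K_3 = 536.5/378.1 = 1.418937, K_4 = 98.3/378.1 = 0.259984
Rachford–Rice: g(V/F) = Σ zᵢ(Kᵢ−1)/(1+V/F(Kᵢ−1)) = 0.
Check two-phase: ΣzᵢKᵢ = 1.2683 > 1 and Σzᵢ/Kᵢ = 1.5156 > 1, so g(0) = 0.2683 > 0 and g(1) = -0.5156 < 0.
Newton–Raphson from V/F = 0.45:
  V/F = 0.4500: g = 0.04578, g' = -0.5336 → V/F = 0.5358
  V/F = 0.5358: g = -0.00227, g' = -0.5908 → V/F = 0.5319
Converged at V/F = 0.5319.
Compositions from xᵢ = zᵢ/(1+V/F(Kᵢ−1)), yᵢ = Kᵢxᵢ:
  1: x = 0.1276, y = 0.2707
  2: x = 0.1581, y = 0.2455
  3: x = 0.2572, y = 0.3649
  4: x = 0.4572, y = 0.1189

x_4 = 0.4572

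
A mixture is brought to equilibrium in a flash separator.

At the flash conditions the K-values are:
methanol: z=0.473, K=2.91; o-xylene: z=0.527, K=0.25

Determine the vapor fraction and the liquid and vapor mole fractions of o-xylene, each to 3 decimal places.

ψ = 0.355, x_o-xylene = 0.718, y_o-xylene = 0.180

Newton iteration, ψ⁰ = 0.5:
  ψ = 0.500: g = -0.1703, g' = -1.210 → ψ = 0.359
  ψ = 0.359: g = -0.0053, g' = -1.162 → ψ = 0.355
Converged at ψ = 0.355.
Compositions from xᵢ = zᵢ/(1+ψ(Kᵢ−1)), yᵢ = Kᵢxᵢ:
  methanol: x = 0.282, y = 0.820
  o-xylene: x = 0.718, y = 0.180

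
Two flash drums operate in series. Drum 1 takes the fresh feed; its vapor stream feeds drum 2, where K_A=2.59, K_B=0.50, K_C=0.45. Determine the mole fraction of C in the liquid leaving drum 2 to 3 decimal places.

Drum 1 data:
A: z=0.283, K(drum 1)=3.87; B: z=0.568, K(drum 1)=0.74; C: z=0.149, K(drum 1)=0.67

x_C (drum 2) = 0.156

Drum 1:
Material balance + equilibrium reduce to Σ zᵢ(Kᵢ−1)/(1+ψ₁(Kᵢ−1)) = 0.
Check two-phase: ΣzᵢKᵢ = 1.615 > 1 and Σzᵢ/Kᵢ = 1.063 > 1, so g(0) = 0.615 > 0 and g(1) = -0.063 < 0.
Newton iteration, ψ₁⁰ = 0.5:
  ψ₁ = 0.500: g = 0.1049, g' = -0.467 → ψ₁ = 0.725
  ψ₁ = 0.725: g = 0.0172, g' = -0.332 → ψ₁ = 0.776
  ψ₁ = 0.776: g = 0.0005, g' = -0.313 → ψ₁ = 0.778
Converged at ψ₁ = 0.778.
Drum-1 compositions:
  A: x = 0.088, y = 0.339
  B: x = 0.712, y = 0.527
  C: x = 0.200, y = 0.134
Drum-2 feed = drum-1 vapor: z₂ = (0.3388, 0.5269, 0.1343).
Drum 2:
Iterate (Newton) starting at ψ₂ = 0.37:
  ψ₂ = 0.370: g = -0.0768, g' = -0.602 → ψ₂ = 0.242
  ψ₂ = 0.242: g = 0.0038, g' = -0.671 → ψ₂ = 0.248
Converged at ψ₂ = 0.248.
  A: x = 0.243, y = 0.629
  B: x = 0.602, y = 0.301
  C: x = 0.156, y = 0.070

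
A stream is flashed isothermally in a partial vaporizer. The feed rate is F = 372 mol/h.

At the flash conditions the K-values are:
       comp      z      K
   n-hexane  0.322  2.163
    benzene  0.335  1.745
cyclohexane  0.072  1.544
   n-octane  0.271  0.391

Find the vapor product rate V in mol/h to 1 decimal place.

V = 331.1 mol/h

Newton–Raphson from V/F = 0.5:
  V/F = 0.500: g = 0.2121, g' = -0.494 → V/F = 0.930
  V/F = 0.930: g = -0.0270, g' = -0.709 → V/F = 0.892
  V/F = 0.892: g = -0.0009, g' = -0.663 → V/F = 0.890
Converged at V/F = 0.890.
Then V = V/F·F = 0.8902·372 = 331.1 mol/h and L = F − V = 40.9 mol/h.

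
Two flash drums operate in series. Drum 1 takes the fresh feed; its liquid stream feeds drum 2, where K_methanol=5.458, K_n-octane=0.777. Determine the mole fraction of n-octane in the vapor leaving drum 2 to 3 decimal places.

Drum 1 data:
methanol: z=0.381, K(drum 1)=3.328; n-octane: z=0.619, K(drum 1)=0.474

y_n-octane (drum 2) = 0.740

Drum 1:
Binary case is linear: z₁(K₁−1)(1+ψ₁(K₂−1)) + z₂(K₂−1)(1+ψ₁(K₁−1)) = 0
⇒ ψ₁ = [z₁(K₁−1)+z₂(K₂−1)] / [−(K₁−1)(K₂−1)] = 0.5614/1.2245 = 0.458
Drum-1 compositions:
  methanol: x = 0.184, y = 0.613
  n-octane: x = 0.816, y = 0.387
Drum-2 feed = drum-1 liquid: z₂ = (0.1843, 0.8157).
Drum 2:
Let ψ₂ = V/F and solve Σ zᵢ(Kᵢ−1)/(1+ψ₂(Kᵢ−1)) = 0.
Feasibility: ΣzᵢKᵢ = 1.640, Σzᵢ/Kᵢ = 1.084 — both > 1, two phases present.
Iterate (Newton) starting at ψ₂ = 0.5:
  ψ₂ = 0.500: g = 0.0497, g' = -0.403 → ψ₂ = 0.623
  ψ₂ = 0.623: g = 0.0061, g' = -0.311 → ψ₂ = 0.643
Converged at ψ₂ = 0.643.
  methanol: x = 0.048, y = 0.260
  n-octane: x = 0.952, y = 0.740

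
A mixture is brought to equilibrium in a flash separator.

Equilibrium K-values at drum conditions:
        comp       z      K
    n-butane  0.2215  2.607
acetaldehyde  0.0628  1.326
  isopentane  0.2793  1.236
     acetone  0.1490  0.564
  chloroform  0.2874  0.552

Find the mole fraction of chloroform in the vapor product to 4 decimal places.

y_chloroform = 0.2138

Newton–Raphson from ψ = 0.58:
  ψ = 0.5800: g = -0.00148, g' = -0.3260 → ψ = 0.5755
Converged at ψ = 0.5755.
Compositions from xᵢ = zᵢ/(1+ψ(Kᵢ−1)), yᵢ = Kᵢxᵢ:
  n-butane: x = 0.1151, y = 0.3000
  acetaldehyde: x = 0.0529, y = 0.0701
  isopentane: x = 0.2459, y = 0.3039
  acetone: x = 0.1989, y = 0.1122
  chloroform: x = 0.3872, y = 0.2138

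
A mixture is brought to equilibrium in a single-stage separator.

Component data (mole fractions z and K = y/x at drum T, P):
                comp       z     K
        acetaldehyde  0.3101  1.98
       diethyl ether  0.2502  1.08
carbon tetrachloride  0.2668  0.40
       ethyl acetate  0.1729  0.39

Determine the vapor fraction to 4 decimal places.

ψ = 0.1328

Rachford–Rice: g(ψ) = Σ zᵢ(Kᵢ−1)/(1+ψ(Kᵢ−1)) = 0.
g(0) = ΣzᵢKᵢ − 1 = 0.0584 and g(1) = 1 − Σzᵢ/Kᵢ = -0.4986, so a root lies in (0, 1).
Newton iteration, ψ⁰ = 0.5:
  ψ = 0.5000: g = -0.15724, g' = -0.4648 → ψ = 0.1617
  ψ = 0.1617: g = -0.01222, g' = -0.4205 → ψ = 0.1327
  ψ = 0.1327: g = 0.00005, g' = -0.4243 → ψ = 0.1328
Converged at ψ = 0.1328.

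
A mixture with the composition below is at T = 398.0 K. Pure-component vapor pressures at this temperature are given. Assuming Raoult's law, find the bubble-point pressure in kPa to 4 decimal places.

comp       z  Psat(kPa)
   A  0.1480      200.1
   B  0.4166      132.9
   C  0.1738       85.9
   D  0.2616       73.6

At the bubble point ψ → 0, so ΣzᵢKᵢ = 1 with Kᵢ = Pᵢˢᵃᵗ/P ⇒ P = ΣzᵢPᵢˢᵃᵗ.
P = 0.1480·200.1 + 0.4166·132.9 + 0.1738·85.9 + 0.2616·73.6 = 119.1641 kPa

Pbub = 119.1641 kPa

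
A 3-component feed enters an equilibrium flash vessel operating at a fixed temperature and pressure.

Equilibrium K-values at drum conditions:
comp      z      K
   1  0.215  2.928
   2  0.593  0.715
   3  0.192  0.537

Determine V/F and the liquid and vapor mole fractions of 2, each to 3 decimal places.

V/F = 0.244, x_2 = 0.637, y_2 = 0.456

Material balance + equilibrium reduce to Σ zᵢ(Kᵢ−1)/(1+V/F(Kᵢ−1)) = 0.
g(0) = ΣzᵢKᵢ − 1 = 0.157 and g(1) = 1 − Σzᵢ/Kᵢ = -0.260, so a root lies in (0, 1).
Newton iteration, V/F⁰ = 0.35:
  V/F = 0.350: g = -0.0463, g' = -0.403 → V/F = 0.235
  V/F = 0.235: g = 0.0044, g' = -0.486 → V/F = 0.244
Converged at V/F = 0.244.
Compositions from xᵢ = zᵢ/(1+V/F(Kᵢ−1)), yᵢ = Kᵢxᵢ:
  1: x = 0.146, y = 0.428
  2: x = 0.637, y = 0.456
  3: x = 0.216, y = 0.116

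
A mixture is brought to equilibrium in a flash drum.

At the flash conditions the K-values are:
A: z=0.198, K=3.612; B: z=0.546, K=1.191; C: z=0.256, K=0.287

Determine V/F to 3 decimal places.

V/F = 0.561

Rachford–Rice: g(V/F) = Σ zᵢ(Kᵢ−1)/(1+V/F(Kᵢ−1)) = 0.
g(0) = ΣzᵢKᵢ − 1 = 0.439 and g(1) = 1 − Σzᵢ/Kᵢ = -0.405, so a root lies in (0, 1).
Newton iteration, V/F⁰ = 0.5:
  V/F = 0.500: g = 0.0358, g' = -0.585 → V/F = 0.561
Converged at V/F = 0.561.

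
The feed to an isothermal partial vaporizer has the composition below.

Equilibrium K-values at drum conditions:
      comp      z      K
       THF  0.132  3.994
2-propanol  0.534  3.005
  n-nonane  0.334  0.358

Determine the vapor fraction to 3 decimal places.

ψ = 0.883

Material balance + equilibrium reduce to Σ zᵢ(Kᵢ−1)/(1+ψ(Kᵢ−1)) = 0.
Check two-phase: ΣzᵢKᵢ = 2.251 > 1 and Σzᵢ/Kᵢ = 1.144 > 1, so g(0) = 1.251 > 0 and g(1) = -0.144 < 0.
Newton iteration, ψ⁰ = 0.49:
  ψ = 0.490: g = 0.3874, g' = -1.034 → ψ = 0.865
  ψ = 0.865: g = 0.0196, g' = -1.075 → ψ = 0.883
Converged at ψ = 0.883.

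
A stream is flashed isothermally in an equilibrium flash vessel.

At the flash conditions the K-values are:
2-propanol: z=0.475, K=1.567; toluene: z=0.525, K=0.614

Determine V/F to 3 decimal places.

V/F = 0.305

Material balance + equilibrium reduce to Σ zᵢ(Kᵢ−1)/(1+V/F(Kᵢ−1)) = 0.
Check two-phase: ΣzᵢKᵢ = 1.067 > 1 and Σzᵢ/Kᵢ = 1.158 > 1, so g(0) = 0.067 > 0 and g(1) = -0.158 < 0.
Binary case is linear: z₁(K₁−1)(1+V/F(K₂−1)) + z₂(K₂−1)(1+V/F(K₁−1)) = 0
⇒ V/F = [z₁(K₁−1)+z₂(K₂−1)] / [−(K₁−1)(K₂−1)] = 0.0667/0.2189 = 0.305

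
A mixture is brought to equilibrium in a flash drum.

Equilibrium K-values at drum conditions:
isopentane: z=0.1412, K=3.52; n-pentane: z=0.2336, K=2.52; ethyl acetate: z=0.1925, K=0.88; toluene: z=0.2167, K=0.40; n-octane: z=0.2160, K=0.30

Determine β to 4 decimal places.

β = 0.3906

Rachford–Rice: g(β) = Σ zᵢ(Kᵢ−1)/(1+β(Kᵢ−1)) = 0.
g(0) = ΣzᵢKᵢ − 1 = 0.4066 and g(1) = 1 − Σzᵢ/Kᵢ = -0.6133, so a root lies in (0, 1).
Newton–Raphson from β = 0.5:
  β = 0.5000: g = -0.08374, g' = -0.7626 → β = 0.3902
  β = 0.3902: g = 0.00028, g' = -0.7770 → β = 0.3906
Converged at β = 0.3906.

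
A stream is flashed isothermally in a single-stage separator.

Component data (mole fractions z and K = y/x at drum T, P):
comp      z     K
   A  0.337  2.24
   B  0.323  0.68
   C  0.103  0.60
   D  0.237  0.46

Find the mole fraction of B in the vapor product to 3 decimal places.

Material balance + equilibrium reduce to Σ zᵢ(Kᵢ−1)/(1+V/F(Kᵢ−1)) = 0.
Check two-phase: ΣzᵢKᵢ = 1.145 > 1 and Σzᵢ/Kᵢ = 1.312 > 1, so g(0) = 0.145 > 0 and g(1) = -0.312 < 0.
Newton–Raphson from V/F = 0.5:
  V/F = 0.500: g = -0.0919, g' = -0.400 → V/F = 0.270
  V/F = 0.270: g = 0.0039, g' = -0.446 → V/F = 0.279
Converged at V/F = 0.279.
Compositions from xᵢ = zᵢ/(1+V/F(Kᵢ−1)), yᵢ = Kᵢxᵢ:
  A: x = 0.250, y = 0.561
  B: x = 0.355, y = 0.241
  C: x = 0.116, y = 0.070
  D: x = 0.279, y = 0.128

y_B = 0.241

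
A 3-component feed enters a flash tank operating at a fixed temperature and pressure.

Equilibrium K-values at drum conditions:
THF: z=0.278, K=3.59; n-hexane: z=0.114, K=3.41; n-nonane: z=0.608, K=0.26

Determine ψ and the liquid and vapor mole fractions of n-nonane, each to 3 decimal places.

ψ = 0.290, x_n-nonane = 0.774, y_n-nonane = 0.201

Let ψ = V/F and solve Σ zᵢ(Kᵢ−1)/(1+ψ(Kᵢ−1)) = 0.
Feasibility: ΣzᵢKᵢ = 1.545, Σzᵢ/Kᵢ = 2.449 — both > 1, two phases present.
Iterate (Newton) starting at ψ = 0.5:
  ψ = 0.500: g = -0.2758, g' = -1.329 → ψ = 0.292
  ψ = 0.292: g = -0.0034, g' = -1.374 → ψ = 0.290
Converged at ψ = 0.290.
Compositions from xᵢ = zᵢ/(1+ψ(Kᵢ−1)), yᵢ = Kᵢxᵢ:
  THF: x = 0.159, y = 0.570
  n-hexane: x = 0.067, y = 0.229
  n-nonane: x = 0.774, y = 0.201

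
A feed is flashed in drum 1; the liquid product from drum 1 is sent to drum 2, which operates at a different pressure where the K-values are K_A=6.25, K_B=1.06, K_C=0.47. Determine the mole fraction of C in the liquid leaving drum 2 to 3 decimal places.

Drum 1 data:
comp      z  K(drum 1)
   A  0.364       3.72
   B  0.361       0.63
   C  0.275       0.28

Drum 1:
Let ψ₁ = V/F and solve Σ zᵢ(Kᵢ−1)/(1+ψ₁(Kᵢ−1)) = 0.
Check two-phase: ΣzᵢKᵢ = 1.659 > 1 and Σzᵢ/Kᵢ = 1.653 > 1, so g(0) = 0.659 > 0 and g(1) = -0.653 < 0.
Newton–Raphson from ψ₁ = 0.5:
  ψ₁ = 0.500: g = -0.0537, g' = -0.906 → ψ₁ = 0.441
Converged at ψ₁ = 0.441.
Drum-1 compositions:
  A: x = 0.165, y = 0.615
  B: x = 0.431, y = 0.272
  C: x = 0.403, y = 0.113
Drum-2 feed = drum-1 liquid: z₂ = (0.1654, 0.4315, 0.4031).
Drum 2:
Rachford–Rice: g(ψ₂) = Σ zᵢ(Kᵢ−1)/(1+ψ₂(Kᵢ−1)) = 0.
Feasibility: ΣzᵢKᵢ = 1.681, Σzᵢ/Kᵢ = 1.291 — both > 1, two phases present.
Newton iteration, ψ₂⁰ = 0.5:
  ψ₂ = 0.500: g = -0.0260, g' = -0.558 → ψ₂ = 0.453
  ψ₂ = 0.453: g = 0.0009, g' = -0.597 → ψ₂ = 0.455
Converged at ψ₂ = 0.455.
  A: x = 0.049, y = 0.305
  B: x = 0.420, y = 0.445
  C: x = 0.531, y = 0.250

x_C (drum 2) = 0.531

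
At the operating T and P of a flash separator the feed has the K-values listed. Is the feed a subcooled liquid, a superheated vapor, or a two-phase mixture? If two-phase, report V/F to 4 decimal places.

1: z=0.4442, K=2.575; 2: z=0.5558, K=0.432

two-phase, V/F = 0.4292

ΣzᵢKᵢ = 1.3839; Σzᵢ/Kᵢ = 1.4591.
Both exceed 1, so a two-phase solution exists.
Material balance + equilibrium reduce to Σ zᵢ(Kᵢ−1)/(1+ψ(Kᵢ−1)) = 0.
Binary case is linear: z₁(K₁−1)(1+ψ(K₂−1)) + z₂(K₂−1)(1+ψ(K₁−1)) = 0
⇒ ψ = [z₁(K₁−1)+z₂(K₂−1)] / [−(K₁−1)(K₂−1)] = 0.38392/0.89460 = 0.4292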